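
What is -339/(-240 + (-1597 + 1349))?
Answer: 339/488 ≈ 0.69467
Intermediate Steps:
-339/(-240 + (-1597 + 1349)) = -339/(-240 - 248) = -339/(-488) = -339*(-1/488) = 339/488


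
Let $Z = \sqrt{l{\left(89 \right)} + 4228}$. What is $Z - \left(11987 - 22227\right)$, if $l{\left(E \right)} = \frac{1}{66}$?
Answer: $10240 + \frac{\sqrt{18417234}}{66} \approx 10305.0$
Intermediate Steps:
$l{\left(E \right)} = \frac{1}{66}$
$Z = \frac{\sqrt{18417234}}{66}$ ($Z = \sqrt{\frac{1}{66} + 4228} = \sqrt{\frac{279049}{66}} = \frac{\sqrt{18417234}}{66} \approx 65.023$)
$Z - \left(11987 - 22227\right) = \frac{\sqrt{18417234}}{66} - \left(11987 - 22227\right) = \frac{\sqrt{18417234}}{66} - -10240 = \frac{\sqrt{18417234}}{66} + 10240 = 10240 + \frac{\sqrt{18417234}}{66}$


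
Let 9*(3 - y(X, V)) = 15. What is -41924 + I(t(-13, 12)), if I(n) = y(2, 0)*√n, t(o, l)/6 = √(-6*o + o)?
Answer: -41924 + 4*√6*65^(¼)/3 ≈ -41915.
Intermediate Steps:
y(X, V) = 4/3 (y(X, V) = 3 - ⅑*15 = 3 - 5/3 = 4/3)
t(o, l) = 6*√5*√(-o) (t(o, l) = 6*√(-6*o + o) = 6*√(-5*o) = 6*(√5*√(-o)) = 6*√5*√(-o))
I(n) = 4*√n/3
-41924 + I(t(-13, 12)) = -41924 + 4*√(6*√5*√(-1*(-13)))/3 = -41924 + 4*√(6*√5*√13)/3 = -41924 + 4*√(6*√65)/3 = -41924 + 4*(√6*65^(¼))/3 = -41924 + 4*√6*65^(¼)/3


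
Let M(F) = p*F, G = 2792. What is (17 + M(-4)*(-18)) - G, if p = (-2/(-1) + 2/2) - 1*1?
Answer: -2631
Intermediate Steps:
p = 2 (p = (-2*(-1) + 2*(½)) - 1 = (2 + 1) - 1 = 3 - 1 = 2)
M(F) = 2*F
(17 + M(-4)*(-18)) - G = (17 + (2*(-4))*(-18)) - 1*2792 = (17 - 8*(-18)) - 2792 = (17 + 144) - 2792 = 161 - 2792 = -2631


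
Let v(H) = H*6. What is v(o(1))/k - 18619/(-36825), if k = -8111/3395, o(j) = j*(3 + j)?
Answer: -2849482291/298687575 ≈ -9.5400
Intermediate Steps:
k = -8111/3395 (k = -8111*1/3395 = -8111/3395 ≈ -2.3891)
v(H) = 6*H
v(o(1))/k - 18619/(-36825) = (6*(1*(3 + 1)))/(-8111/3395) - 18619/(-36825) = (6*(1*4))*(-3395/8111) - 18619*(-1/36825) = (6*4)*(-3395/8111) + 18619/36825 = 24*(-3395/8111) + 18619/36825 = -81480/8111 + 18619/36825 = -2849482291/298687575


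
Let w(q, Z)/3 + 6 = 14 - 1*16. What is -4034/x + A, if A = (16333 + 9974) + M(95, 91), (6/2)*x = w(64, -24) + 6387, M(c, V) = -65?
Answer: 55655248/2121 ≈ 26240.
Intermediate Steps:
w(q, Z) = -24 (w(q, Z) = -18 + 3*(14 - 1*16) = -18 + 3*(14 - 16) = -18 + 3*(-2) = -18 - 6 = -24)
x = 2121 (x = (-24 + 6387)/3 = (1/3)*6363 = 2121)
A = 26242 (A = (16333 + 9974) - 65 = 26307 - 65 = 26242)
-4034/x + A = -4034/2121 + 26242 = 55655248/2121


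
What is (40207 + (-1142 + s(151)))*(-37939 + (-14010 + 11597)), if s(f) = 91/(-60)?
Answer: -23644345192/15 ≈ -1.5763e+9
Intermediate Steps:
s(f) = -91/60 (s(f) = 91*(-1/60) = -91/60)
(40207 + (-1142 + s(151)))*(-37939 + (-14010 + 11597)) = (40207 + (-1142 - 91/60))*(-37939 + (-14010 + 11597)) = (40207 - 68611/60)*(-37939 - 2413) = (2343809/60)*(-40352) = -23644345192/15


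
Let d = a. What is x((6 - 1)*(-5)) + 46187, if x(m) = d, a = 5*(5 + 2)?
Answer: 46222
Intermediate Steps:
a = 35 (a = 5*7 = 35)
d = 35
x(m) = 35
x((6 - 1)*(-5)) + 46187 = 35 + 46187 = 46222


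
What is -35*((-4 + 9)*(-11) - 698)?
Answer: 26355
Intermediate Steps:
-35*((-4 + 9)*(-11) - 698) = -35*(5*(-11) - 698) = -35*(-55 - 698) = -35*(-753) = 26355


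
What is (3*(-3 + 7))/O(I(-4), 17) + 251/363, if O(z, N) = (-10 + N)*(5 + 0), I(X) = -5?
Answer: 13141/12705 ≈ 1.0343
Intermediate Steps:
O(z, N) = -50 + 5*N (O(z, N) = (-10 + N)*5 = -50 + 5*N)
(3*(-3 + 7))/O(I(-4), 17) + 251/363 = (3*(-3 + 7))/(-50 + 5*17) + 251/363 = (3*4)/(-50 + 85) + 251*(1/363) = 12/35 + 251/363 = 13141/12705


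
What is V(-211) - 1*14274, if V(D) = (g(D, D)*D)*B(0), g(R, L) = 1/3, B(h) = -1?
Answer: -42611/3 ≈ -14204.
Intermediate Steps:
g(R, L) = 1/3 (g(R, L) = 1*(1/3) = 1/3)
V(D) = -D/3 (V(D) = (D/3)*(-1) = -D/3)
V(-211) - 1*14274 = -1/3*(-211) - 1*14274 = 211/3 - 14274 = -42611/3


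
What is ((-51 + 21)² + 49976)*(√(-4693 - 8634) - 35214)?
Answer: -1791547464 + 50876*I*√13327 ≈ -1.7915e+9 + 5.8733e+6*I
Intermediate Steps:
((-51 + 21)² + 49976)*(√(-4693 - 8634) - 35214) = ((-30)² + 49976)*(√(-13327) - 35214) = (900 + 49976)*(I*√13327 - 35214) = 50876*(-35214 + I*√13327) = -1791547464 + 50876*I*√13327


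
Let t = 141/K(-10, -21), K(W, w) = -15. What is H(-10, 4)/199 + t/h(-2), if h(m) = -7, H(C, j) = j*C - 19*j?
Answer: 5293/6965 ≈ 0.75994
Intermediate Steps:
H(C, j) = -19*j + C*j (H(C, j) = C*j - 19*j = -19*j + C*j)
t = -47/5 (t = 141/(-15) = 141*(-1/15) = -47/5 ≈ -9.4000)
H(-10, 4)/199 + t/h(-2) = (4*(-19 - 10))/199 - 47/5/(-7) = (4*(-29))*(1/199) - 47/5*(-⅐) = -116*1/199 + 47/35 = -116/199 + 47/35 = 5293/6965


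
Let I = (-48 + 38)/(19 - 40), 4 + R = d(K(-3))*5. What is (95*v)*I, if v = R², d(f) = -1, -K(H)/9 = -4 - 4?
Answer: 25650/7 ≈ 3664.3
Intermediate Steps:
K(H) = 72 (K(H) = -9*(-4 - 4) = -9*(-8) = 72)
R = -9 (R = -4 - 1*5 = -4 - 5 = -9)
I = 10/21 (I = -10/(-21) = -10*(-1/21) = 10/21 ≈ 0.47619)
v = 81 (v = (-9)² = 81)
(95*v)*I = (95*81)*(10/21) = 7695*(10/21) = 25650/7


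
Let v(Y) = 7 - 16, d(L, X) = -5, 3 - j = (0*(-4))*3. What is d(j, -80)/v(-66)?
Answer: 5/9 ≈ 0.55556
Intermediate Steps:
j = 3 (j = 3 - 0*(-4)*3 = 3 - 0*3 = 3 - 1*0 = 3 + 0 = 3)
v(Y) = -9
d(j, -80)/v(-66) = -5/(-9) = -5*(-⅑) = 5/9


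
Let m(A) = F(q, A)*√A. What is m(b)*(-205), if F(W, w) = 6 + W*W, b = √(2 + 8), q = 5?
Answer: -6355*10^(¼) ≈ -11301.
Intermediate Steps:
b = √10 ≈ 3.1623
F(W, w) = 6 + W²
m(A) = 31*√A (m(A) = (6 + 5²)*√A = (6 + 25)*√A = 31*√A)
m(b)*(-205) = (31*√(√10))*(-205) = (31*10^(¼))*(-205) = -6355*10^(¼)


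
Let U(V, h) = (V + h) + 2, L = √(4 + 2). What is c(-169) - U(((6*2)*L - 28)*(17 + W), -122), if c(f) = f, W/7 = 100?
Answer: 20027 - 8604*√6 ≈ -1048.4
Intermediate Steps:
W = 700 (W = 7*100 = 700)
L = √6 ≈ 2.4495
U(V, h) = 2 + V + h
c(-169) - U(((6*2)*L - 28)*(17 + W), -122) = -169 - (2 + ((6*2)*√6 - 28)*(17 + 700) - 122) = -169 - (2 + (12*√6 - 28)*717 - 122) = -169 - (2 + (-28 + 12*√6)*717 - 122) = -169 - (2 + (-20076 + 8604*√6) - 122) = -169 - (-20196 + 8604*√6) = -169 + (20196 - 8604*√6) = 20027 - 8604*√6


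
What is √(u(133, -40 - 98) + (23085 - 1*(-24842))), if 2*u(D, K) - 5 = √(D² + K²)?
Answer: √(191718 + 2*√36733)/2 ≈ 219.15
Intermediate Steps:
u(D, K) = 5/2 + √(D² + K²)/2
√(u(133, -40 - 98) + (23085 - 1*(-24842))) = √((5/2 + √(133² + (-40 - 98)²)/2) + (23085 - 1*(-24842))) = √((5/2 + √(17689 + (-138)²)/2) + (23085 + 24842)) = √((5/2 + √(17689 + 19044)/2) + 47927) = √((5/2 + √36733/2) + 47927) = √(95859/2 + √36733/2)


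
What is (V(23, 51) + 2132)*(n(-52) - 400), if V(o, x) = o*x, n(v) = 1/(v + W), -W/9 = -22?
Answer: -193008695/146 ≈ -1.3220e+6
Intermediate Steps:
W = 198 (W = -9*(-22) = 198)
n(v) = 1/(198 + v) (n(v) = 1/(v + 198) = 1/(198 + v))
(V(23, 51) + 2132)*(n(-52) - 400) = (23*51 + 2132)*(1/(198 - 52) - 400) = (1173 + 2132)*(1/146 - 400) = 3305*(1/146 - 400) = 3305*(-58399/146) = -193008695/146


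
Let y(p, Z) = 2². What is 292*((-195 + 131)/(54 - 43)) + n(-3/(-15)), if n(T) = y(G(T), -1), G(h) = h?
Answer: -18644/11 ≈ -1694.9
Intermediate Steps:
y(p, Z) = 4
n(T) = 4
292*((-195 + 131)/(54 - 43)) + n(-3/(-15)) = 292*((-195 + 131)/(54 - 43)) + 4 = 292*(-64/11) + 4 = -18688/11 + 4 = -18644/11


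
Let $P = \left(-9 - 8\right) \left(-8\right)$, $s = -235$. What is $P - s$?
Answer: $371$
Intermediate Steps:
$P = 136$ ($P = \left(-17\right) \left(-8\right) = 136$)
$P - s = 136 - -235 = 136 + 235 = 371$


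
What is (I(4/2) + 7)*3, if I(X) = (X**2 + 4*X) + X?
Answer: 63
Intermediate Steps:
I(X) = X**2 + 5*X
(I(4/2) + 7)*3 = ((4/2)*(5 + 4/2) + 7)*3 = ((4*(1/2))*(5 + 4*(1/2)) + 7)*3 = (2*(5 + 2) + 7)*3 = (2*7 + 7)*3 = (14 + 7)*3 = 21*3 = 63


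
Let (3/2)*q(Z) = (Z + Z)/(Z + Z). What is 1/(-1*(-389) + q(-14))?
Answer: 3/1169 ≈ 0.0025663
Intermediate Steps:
q(Z) = ⅔ (q(Z) = 2*((Z + Z)/(Z + Z))/3 = 2*((2*Z)/((2*Z)))/3 = 2*((2*Z)*(1/(2*Z)))/3 = (⅔)*1 = ⅔)
1/(-1*(-389) + q(-14)) = 1/(-1*(-389) + ⅔) = 1/(389 + ⅔) = 1/(1169/3) = 3/1169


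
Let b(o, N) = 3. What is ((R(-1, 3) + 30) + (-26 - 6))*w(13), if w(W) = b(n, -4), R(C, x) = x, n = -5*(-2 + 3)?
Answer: 3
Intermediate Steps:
n = -5 (n = -5*1 = -5)
w(W) = 3
((R(-1, 3) + 30) + (-26 - 6))*w(13) = ((3 + 30) + (-26 - 6))*3 = (33 - 32)*3 = 1*3 = 3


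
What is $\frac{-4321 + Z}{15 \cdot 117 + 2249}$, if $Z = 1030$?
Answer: $- \frac{3291}{4004} \approx -0.82193$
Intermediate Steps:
$\frac{-4321 + Z}{15 \cdot 117 + 2249} = \frac{-4321 + 1030}{15 \cdot 117 + 2249} = - \frac{3291}{1755 + 2249} = - \frac{3291}{4004}$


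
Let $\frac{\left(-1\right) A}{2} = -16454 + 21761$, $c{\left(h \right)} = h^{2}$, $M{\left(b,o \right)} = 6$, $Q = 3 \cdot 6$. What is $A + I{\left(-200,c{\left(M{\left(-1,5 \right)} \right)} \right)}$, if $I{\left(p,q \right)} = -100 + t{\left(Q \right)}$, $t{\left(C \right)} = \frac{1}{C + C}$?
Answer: $- \frac{385703}{36} \approx -10714.0$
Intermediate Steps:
$Q = 18$
$t{\left(C \right)} = \frac{1}{2 C}$
$I{\left(p,q \right)} = - \frac{3599}{36}$ ($I{\left(p,q \right)} = -100 + \frac{1}{2 \cdot 18} = -100 + \frac{1}{2} \cdot \frac{1}{18} = -100 + \frac{1}{36} = - \frac{3599}{36}$)
$A = -10614$ ($A = - 2 \left(-16454 + 21761\right) = \left(-2\right) 5307 = -10614$)
$A + I{\left(-200,c{\left(M{\left(-1,5 \right)} \right)} \right)} = -10614 - \frac{3599}{36} = - \frac{385703}{36}$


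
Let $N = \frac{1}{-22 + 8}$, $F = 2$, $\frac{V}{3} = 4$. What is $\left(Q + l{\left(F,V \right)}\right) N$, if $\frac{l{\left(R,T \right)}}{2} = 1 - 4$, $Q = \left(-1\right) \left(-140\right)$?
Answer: $- \frac{67}{7} \approx -9.5714$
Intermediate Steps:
$V = 12$ ($V = 3 \cdot 4 = 12$)
$Q = 140$
$l{\left(R,T \right)} = -6$ ($l{\left(R,T \right)} = 2 \left(1 - 4\right) = 2 \left(-3\right) = -6$)
$N = - \frac{1}{14}$ ($N = \frac{1}{-14} = - \frac{1}{14} \approx -0.071429$)
$\left(Q + l{\left(F,V \right)}\right) N = \left(140 - 6\right) \left(- \frac{1}{14}\right) = 134 \left(- \frac{1}{14}\right) = - \frac{67}{7}$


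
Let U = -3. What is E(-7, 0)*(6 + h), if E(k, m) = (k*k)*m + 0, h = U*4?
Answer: 0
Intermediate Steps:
h = -12 (h = -3*4 = -12)
E(k, m) = m*k² (E(k, m) = k²*m + 0 = m*k² + 0 = m*k²)
E(-7, 0)*(6 + h) = (0*(-7)²)*(6 - 12) = (0*49)*(-6) = 0*(-6) = 0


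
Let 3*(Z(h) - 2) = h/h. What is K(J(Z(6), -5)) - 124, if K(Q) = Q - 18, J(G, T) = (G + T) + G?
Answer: -427/3 ≈ -142.33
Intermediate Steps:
Z(h) = 7/3 (Z(h) = 2 + (h/h)/3 = 2 + (⅓)*1 = 2 + ⅓ = 7/3)
J(G, T) = T + 2*G
K(Q) = -18 + Q
K(J(Z(6), -5)) - 124 = (-18 + (-5 + 2*(7/3))) - 124 = (-18 + (-5 + 14/3)) - 124 = (-18 - ⅓) - 124 = -55/3 - 124 = -427/3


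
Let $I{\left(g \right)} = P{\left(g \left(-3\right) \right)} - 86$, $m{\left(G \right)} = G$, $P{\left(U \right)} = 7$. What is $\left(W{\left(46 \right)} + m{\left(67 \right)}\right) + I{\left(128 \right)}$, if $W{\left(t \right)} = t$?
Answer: $34$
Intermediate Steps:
$I{\left(g \right)} = -79$ ($I{\left(g \right)} = 7 - 86 = -79$)
$\left(W{\left(46 \right)} + m{\left(67 \right)}\right) + I{\left(128 \right)} = \left(46 + 67\right) - 79 = 113 - 79 = 34$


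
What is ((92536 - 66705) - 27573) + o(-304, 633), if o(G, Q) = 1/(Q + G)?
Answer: -573117/329 ≈ -1742.0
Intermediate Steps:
o(G, Q) = 1/(G + Q)
((92536 - 66705) - 27573) + o(-304, 633) = ((92536 - 66705) - 27573) + 1/(-304 + 633) = (25831 - 27573) + 1/329 = -1742 + 1/329 = -573117/329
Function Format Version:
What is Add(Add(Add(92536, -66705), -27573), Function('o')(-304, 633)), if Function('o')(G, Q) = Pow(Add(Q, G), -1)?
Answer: Rational(-573117, 329) ≈ -1742.0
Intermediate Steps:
Function('o')(G, Q) = Pow(Add(G, Q), -1)
Add(Add(Add(92536, -66705), -27573), Function('o')(-304, 633)) = Add(Add(Add(92536, -66705), -27573), Pow(Add(-304, 633), -1)) = Add(Add(25831, -27573), Pow(329, -1)) = Add(-1742, Rational(1, 329)) = Rational(-573117, 329)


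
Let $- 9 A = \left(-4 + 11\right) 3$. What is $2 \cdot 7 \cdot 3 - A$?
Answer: $\frac{133}{3} \approx 44.333$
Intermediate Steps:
$A = - \frac{7}{3}$ ($A = - \frac{\left(-4 + 11\right) 3}{9} = - \frac{7 \cdot 3}{9} = \left(- \frac{1}{9}\right) 21 = - \frac{7}{3} \approx -2.3333$)
$2 \cdot 7 \cdot 3 - A = 2 \cdot 7 \cdot 3 - - \frac{7}{3} = 14 \cdot 3 + \frac{7}{3} = 42 + \frac{7}{3} = \frac{133}{3}$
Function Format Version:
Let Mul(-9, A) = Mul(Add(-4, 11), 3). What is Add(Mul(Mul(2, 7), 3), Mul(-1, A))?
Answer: Rational(133, 3) ≈ 44.333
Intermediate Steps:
A = Rational(-7, 3) (A = Mul(Rational(-1, 9), Mul(Add(-4, 11), 3)) = Mul(Rational(-1, 9), Mul(7, 3)) = Mul(Rational(-1, 9), 21) = Rational(-7, 3) ≈ -2.3333)
Add(Mul(Mul(2, 7), 3), Mul(-1, A)) = Add(Mul(Mul(2, 7), 3), Mul(-1, Rational(-7, 3))) = Add(Mul(14, 3), Rational(7, 3)) = Add(42, Rational(7, 3)) = Rational(133, 3)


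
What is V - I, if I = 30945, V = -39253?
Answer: -70198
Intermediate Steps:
V - I = -39253 - 1*30945 = -39253 - 30945 = -70198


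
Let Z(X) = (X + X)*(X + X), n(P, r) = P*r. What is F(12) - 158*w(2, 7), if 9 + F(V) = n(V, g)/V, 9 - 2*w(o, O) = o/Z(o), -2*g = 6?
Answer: -5705/8 ≈ -713.13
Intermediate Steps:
g = -3 (g = -½*6 = -3)
Z(X) = 4*X² (Z(X) = (2*X)*(2*X) = 4*X²)
w(o, O) = 9/2 - 1/(8*o) (w(o, O) = 9/2 - o/(2*(4*o²)) = 9/2 - o*1/(4*o²)/2 = 9/2 - 1/(8*o))
F(V) = -12 (F(V) = -9 + (V*(-3))/V = -9 + (-3*V)/V = -9 - 3 = -12)
F(12) - 158*w(2, 7) = -12 - 79*(-1 + 36*2)/(4*2) = -12 - 79*(-1 + 72)/(4*2) = -12 - 79*71/(4*2) = -12 - 158*71/16 = -12 - 5609/8 = -5705/8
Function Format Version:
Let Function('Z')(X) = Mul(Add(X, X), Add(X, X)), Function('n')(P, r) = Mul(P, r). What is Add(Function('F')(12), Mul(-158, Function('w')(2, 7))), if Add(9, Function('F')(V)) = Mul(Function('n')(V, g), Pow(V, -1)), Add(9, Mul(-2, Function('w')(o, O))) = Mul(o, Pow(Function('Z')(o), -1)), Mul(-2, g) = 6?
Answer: Rational(-5705, 8) ≈ -713.13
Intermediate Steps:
g = -3 (g = Mul(Rational(-1, 2), 6) = -3)
Function('Z')(X) = Mul(4, Pow(X, 2)) (Function('Z')(X) = Mul(Mul(2, X), Mul(2, X)) = Mul(4, Pow(X, 2)))
Function('w')(o, O) = Add(Rational(9, 2), Mul(Rational(-1, 8), Pow(o, -1))) (Function('w')(o, O) = Add(Rational(9, 2), Mul(Rational(-1, 2), Mul(o, Pow(Mul(4, Pow(o, 2)), -1)))) = Add(Rational(9, 2), Mul(Rational(-1, 2), Mul(o, Mul(Rational(1, 4), Pow(o, -2))))) = Add(Rational(9, 2), Mul(Rational(-1, 2), Mul(Rational(1, 4), Pow(o, -1)))) = Add(Rational(9, 2), Mul(Rational(-1, 8), Pow(o, -1))))
Function('F')(V) = -12 (Function('F')(V) = Add(-9, Mul(Mul(V, -3), Pow(V, -1))) = Add(-9, Mul(Mul(-3, V), Pow(V, -1))) = Add(-9, -3) = -12)
Add(Function('F')(12), Mul(-158, Function('w')(2, 7))) = Add(-12, Mul(-158, Mul(Rational(1, 8), Pow(2, -1), Add(-1, Mul(36, 2))))) = Add(-12, Mul(-158, Mul(Rational(1, 8), Rational(1, 2), Add(-1, 72)))) = Add(-12, Mul(-158, Mul(Rational(1, 8), Rational(1, 2), 71))) = Add(-12, Mul(-158, Rational(71, 16))) = Add(-12, Rational(-5609, 8)) = Rational(-5705, 8)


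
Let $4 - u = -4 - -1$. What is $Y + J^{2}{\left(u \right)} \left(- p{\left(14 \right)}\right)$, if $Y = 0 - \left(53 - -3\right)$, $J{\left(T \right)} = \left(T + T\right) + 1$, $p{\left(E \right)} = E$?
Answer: $-3206$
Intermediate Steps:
$u = 7$ ($u = 4 - \left(-4 - -1\right) = 4 - \left(-4 + 1\right) = 4 - -3 = 4 + 3 = 7$)
$J{\left(T \right)} = 1 + 2 T$ ($J{\left(T \right)} = 2 T + 1 = 1 + 2 T$)
$Y = -56$ ($Y = 0 - \left(53 + 3\right) = 0 - 56 = -56$)
$Y + J^{2}{\left(u \right)} \left(- p{\left(14 \right)}\right) = -56 + \left(1 + 2 \cdot 7\right)^{2} \left(\left(-1\right) 14\right) = -56 + \left(1 + 14\right)^{2} \left(-14\right) = -56 + 15^{2} \left(-14\right) = -56 + 225 \left(-14\right) = -56 - 3150 = -3206$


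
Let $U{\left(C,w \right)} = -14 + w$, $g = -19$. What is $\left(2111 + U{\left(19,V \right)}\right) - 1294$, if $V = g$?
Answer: $784$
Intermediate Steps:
$V = -19$
$\left(2111 + U{\left(19,V \right)}\right) - 1294 = \left(2111 - 33\right) - 1294 = 2078 - 1294 = 784$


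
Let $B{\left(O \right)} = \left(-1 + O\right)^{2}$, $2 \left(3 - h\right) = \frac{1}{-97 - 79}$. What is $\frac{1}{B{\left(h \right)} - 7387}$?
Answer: $- \frac{123904}{914781823} \approx -0.00013545$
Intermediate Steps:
$h = \frac{1057}{352}$ ($h = 3 - \frac{1}{2 \left(-97 - 79\right)} = 3 - \frac{1}{2 \left(-176\right)} = 3 - - \frac{1}{352} = 3 + \frac{1}{352} = \frac{1057}{352} \approx 3.0028$)
$\frac{1}{B{\left(h \right)} - 7387} = \frac{1}{\left(-1 + \frac{1057}{352}\right)^{2} - 7387} = \frac{1}{\left(\frac{705}{352}\right)^{2} - 7387} = \frac{1}{\frac{497025}{123904} - 7387} = \frac{1}{- \frac{914781823}{123904}} = - \frac{123904}{914781823}$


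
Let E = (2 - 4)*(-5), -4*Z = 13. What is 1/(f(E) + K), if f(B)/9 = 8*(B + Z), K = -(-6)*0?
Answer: 1/486 ≈ 0.0020576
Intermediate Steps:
Z = -13/4 (Z = -¼*13 = -13/4 ≈ -3.2500)
E = 10 (E = -2*(-5) = 10)
K = 0 (K = -6*0 = 0)
f(B) = -234 + 72*B (f(B) = 9*(8*(B - 13/4)) = 9*(8*(-13/4 + B)) = 9*(-26 + 8*B) = -234 + 72*B)
1/(f(E) + K) = 1/((-234 + 72*10) + 0) = 1/((-234 + 720) + 0) = 1/(486 + 0) = 1/486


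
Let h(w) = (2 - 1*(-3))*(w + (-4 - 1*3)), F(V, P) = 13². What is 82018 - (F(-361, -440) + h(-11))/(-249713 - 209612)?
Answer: 37672917929/459325 ≈ 82018.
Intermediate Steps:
F(V, P) = 169
h(w) = -35 + 5*w (h(w) = (2 + 3)*(w + (-4 - 3)) = 5*(w - 7) = 5*(-7 + w) = -35 + 5*w)
82018 - (F(-361, -440) + h(-11))/(-249713 - 209612) = 82018 - (169 + (-35 + 5*(-11)))/(-249713 - 209612) = 82018 - (169 + (-35 - 55))/(-459325) = 82018 - (169 - 90)*(-1)/459325 = 82018 - 79*(-1)/459325 = 82018 - 1*(-79/459325) = 82018 + 79/459325 = 37672917929/459325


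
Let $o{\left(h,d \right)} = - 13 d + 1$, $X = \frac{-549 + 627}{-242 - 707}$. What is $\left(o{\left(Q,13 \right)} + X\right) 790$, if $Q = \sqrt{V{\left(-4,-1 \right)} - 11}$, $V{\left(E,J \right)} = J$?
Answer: $- \frac{9693300}{73} \approx -1.3279 \cdot 10^{5}$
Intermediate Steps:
$X = - \frac{6}{73}$ ($X = \frac{78}{-949} = 78 \left(- \frac{1}{949}\right) = - \frac{6}{73} \approx -0.082192$)
$Q = 2 i \sqrt{3}$ ($Q = \sqrt{-1 - 11} = \sqrt{-12} = 2 i \sqrt{3} \approx 3.4641 i$)
$o{\left(h,d \right)} = 1 - 13 d$
$\left(o{\left(Q,13 \right)} + X\right) 790 = \left(\left(1 - 169\right) - \frac{6}{73}\right) 790 = \left(-168 - \frac{6}{73}\right) 790 = \left(- \frac{12270}{73}\right) 790 = - \frac{9693300}{73}$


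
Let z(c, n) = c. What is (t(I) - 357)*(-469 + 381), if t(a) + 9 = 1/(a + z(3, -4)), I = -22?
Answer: 612040/19 ≈ 32213.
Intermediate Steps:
t(a) = -9 + 1/(3 + a) (t(a) = -9 + 1/(a + 3) = -9 + 1/(3 + a))
(t(I) - 357)*(-469 + 381) = ((-26 - 9*(-22))/(3 - 22) - 357)*(-469 + 381) = ((-26 + 198)/(-19) - 357)*(-88) = (-1/19*172 - 357)*(-88) = (-172/19 - 357)*(-88) = -6955/19*(-88) = 612040/19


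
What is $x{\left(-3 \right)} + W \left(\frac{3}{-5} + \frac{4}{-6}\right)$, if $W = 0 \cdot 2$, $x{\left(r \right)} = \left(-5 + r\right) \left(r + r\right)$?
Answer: $48$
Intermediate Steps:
$x{\left(r \right)} = 2 r \left(-5 + r\right)$ ($x{\left(r \right)} = \left(-5 + r\right) 2 r = 2 r \left(-5 + r\right)$)
$W = 0$
$x{\left(-3 \right)} + W \left(\frac{3}{-5} + \frac{4}{-6}\right) = 2 \left(-3\right) \left(-5 - 3\right) + 0 \left(\frac{3}{-5} + \frac{4}{-6}\right) = 2 \left(-3\right) \left(-8\right) + 0 \left(3 \left(- \frac{1}{5}\right) + 4 \left(- \frac{1}{6}\right)\right) = 48 + 0 \left(- \frac{3}{5} - \frac{2}{3}\right) = 48 + 0 \left(- \frac{19}{15}\right) = 48 + 0 = 48$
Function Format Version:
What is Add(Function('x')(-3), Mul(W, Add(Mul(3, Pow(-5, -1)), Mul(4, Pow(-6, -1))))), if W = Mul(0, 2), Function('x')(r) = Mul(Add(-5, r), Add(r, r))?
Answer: 48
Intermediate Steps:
Function('x')(r) = Mul(2, r, Add(-5, r)) (Function('x')(r) = Mul(Add(-5, r), Mul(2, r)) = Mul(2, r, Add(-5, r)))
W = 0
Add(Function('x')(-3), Mul(W, Add(Mul(3, Pow(-5, -1)), Mul(4, Pow(-6, -1))))) = Add(Mul(2, -3, Add(-5, -3)), Mul(0, Add(Mul(3, Pow(-5, -1)), Mul(4, Pow(-6, -1))))) = Add(Mul(2, -3, -8), Mul(0, Add(Mul(3, Rational(-1, 5)), Mul(4, Rational(-1, 6))))) = Add(48, Mul(0, Add(Rational(-3, 5), Rational(-2, 3)))) = Add(48, Mul(0, Rational(-19, 15))) = Add(48, 0) = 48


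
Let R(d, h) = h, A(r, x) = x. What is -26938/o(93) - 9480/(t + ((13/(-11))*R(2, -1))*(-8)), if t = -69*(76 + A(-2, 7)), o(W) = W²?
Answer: -797897018/545760549 ≈ -1.4620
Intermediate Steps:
t = -5727 (t = -69*(76 + 7) = -69*83 = -5727)
-26938/o(93) - 9480/(t + ((13/(-11))*R(2, -1))*(-8)) = -26938/(93²) - 9480/(-5727 + ((13/(-11))*(-1))*(-8)) = -26938/8649 - 9480/(-5727 + ((13*(-1/11))*(-1))*(-8)) = -26938*1/8649 - 9480/(-5727 - 13/11*(-1)*(-8)) = -26938/8649 - 9480/(-5727 + (13/11)*(-8)) = -26938/8649 - 9480/(-5727 - 104/11) = -26938/8649 - 9480/(-63101/11) = -26938/8649 - 9480*(-11/63101) = -26938/8649 + 104280/63101 = -797897018/545760549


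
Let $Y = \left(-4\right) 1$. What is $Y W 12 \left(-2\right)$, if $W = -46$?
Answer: $-4416$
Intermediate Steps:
$Y = -4$
$Y W 12 \left(-2\right) = \left(-4\right) \left(-46\right) 12 \left(-2\right) = 184 \left(-24\right) = -4416$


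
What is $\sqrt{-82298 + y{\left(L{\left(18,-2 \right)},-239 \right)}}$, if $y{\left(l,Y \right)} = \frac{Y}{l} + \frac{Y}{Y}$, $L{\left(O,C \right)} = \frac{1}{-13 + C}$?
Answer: $2 i \sqrt{19678} \approx 280.56 i$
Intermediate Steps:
$y{\left(l,Y \right)} = 1 + \frac{Y}{l}$ ($y{\left(l,Y \right)} = \frac{Y}{l} + 1 = 1 + \frac{Y}{l}$)
$\sqrt{-82298 + y{\left(L{\left(18,-2 \right)},-239 \right)}} = \sqrt{-82298 + \frac{-239 + \frac{1}{-13 - 2}}{\frac{1}{-13 - 2}}} = \sqrt{-82298 + \frac{-239 + \frac{1}{-15}}{\frac{1}{-15}}} = \sqrt{-82298 + \frac{-239 - \frac{1}{15}}{- \frac{1}{15}}} = \sqrt{-82298 - -3586} = \sqrt{-82298 + 3586} = \sqrt{-78712} = 2 i \sqrt{19678}$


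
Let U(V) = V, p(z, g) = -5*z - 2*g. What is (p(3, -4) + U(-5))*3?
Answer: -36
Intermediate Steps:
(p(3, -4) + U(-5))*3 = ((-5*3 - 2*(-4)) - 5)*3 = ((-15 + 8) - 5)*3 = (-7 - 5)*3 = -12*3 = -36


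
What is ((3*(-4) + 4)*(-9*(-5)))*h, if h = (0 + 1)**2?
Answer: -360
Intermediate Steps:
h = 1 (h = 1**2 = 1)
((3*(-4) + 4)*(-9*(-5)))*h = ((3*(-4) + 4)*(-9*(-5)))*1 = ((-12 + 4)*45)*1 = -8*45*1 = -360*1 = -360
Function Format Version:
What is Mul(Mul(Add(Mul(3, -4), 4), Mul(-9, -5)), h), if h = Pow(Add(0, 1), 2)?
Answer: -360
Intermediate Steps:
h = 1 (h = Pow(1, 2) = 1)
Mul(Mul(Add(Mul(3, -4), 4), Mul(-9, -5)), h) = Mul(Mul(Add(Mul(3, -4), 4), Mul(-9, -5)), 1) = Mul(Mul(Add(-12, 4), 45), 1) = Mul(Mul(-8, 45), 1) = Mul(-360, 1) = -360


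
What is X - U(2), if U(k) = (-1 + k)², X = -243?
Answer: -244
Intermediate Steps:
X - U(2) = -243 - (-1 + 2)² = -243 - 1*1² = -243 - 1*1 = -243 - 1 = -244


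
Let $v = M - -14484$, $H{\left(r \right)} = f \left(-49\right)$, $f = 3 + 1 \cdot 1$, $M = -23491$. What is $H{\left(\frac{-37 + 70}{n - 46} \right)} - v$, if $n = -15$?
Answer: $8811$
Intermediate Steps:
$f = 4$ ($f = 3 + 1 = 4$)
$H{\left(r \right)} = -196$ ($H{\left(r \right)} = 4 \left(-49\right) = -196$)
$v = -9007$ ($v = -23491 - -14484 = -23491 + 14484 = -9007$)
$H{\left(\frac{-37 + 70}{n - 46} \right)} - v = -196 - -9007 = -196 + 9007 = 8811$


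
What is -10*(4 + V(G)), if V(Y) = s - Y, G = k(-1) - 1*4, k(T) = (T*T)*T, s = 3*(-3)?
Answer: 0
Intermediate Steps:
s = -9
k(T) = T³ (k(T) = T²*T = T³)
G = -5 (G = (-1)³ - 1*4 = -1 - 4 = -5)
V(Y) = -9 - Y
-10*(4 + V(G)) = -10*(4 + (-9 - 1*(-5))) = -10*(4 + (-9 + 5)) = -10*(4 - 4) = -10*0 = 0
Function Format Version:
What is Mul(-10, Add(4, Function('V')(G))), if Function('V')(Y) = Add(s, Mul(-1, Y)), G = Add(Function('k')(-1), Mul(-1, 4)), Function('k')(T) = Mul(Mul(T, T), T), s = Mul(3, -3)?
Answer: 0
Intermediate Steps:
s = -9
Function('k')(T) = Pow(T, 3) (Function('k')(T) = Mul(Pow(T, 2), T) = Pow(T, 3))
G = -5 (G = Add(Pow(-1, 3), Mul(-1, 4)) = Add(-1, -4) = -5)
Function('V')(Y) = Add(-9, Mul(-1, Y))
Mul(-10, Add(4, Function('V')(G))) = Mul(-10, Add(4, Add(-9, Mul(-1, -5)))) = Mul(-10, Add(4, Add(-9, 5))) = Mul(-10, Add(4, -4)) = Mul(-10, 0) = 0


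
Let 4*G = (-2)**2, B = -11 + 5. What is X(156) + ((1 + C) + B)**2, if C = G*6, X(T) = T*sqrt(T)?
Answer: 1 + 312*sqrt(39) ≈ 1949.4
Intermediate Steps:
B = -6
G = 1 (G = (1/4)*(-2)**2 = (1/4)*4 = 1)
X(T) = T**(3/2)
C = 6 (C = 1*6 = 6)
X(156) + ((1 + C) + B)**2 = 156**(3/2) + ((1 + 6) - 6)**2 = 312*sqrt(39) + (7 - 6)**2 = 312*sqrt(39) + 1**2 = 312*sqrt(39) + 1 = 1 + 312*sqrt(39)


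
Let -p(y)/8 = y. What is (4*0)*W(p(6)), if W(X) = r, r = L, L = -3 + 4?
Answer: 0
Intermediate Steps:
p(y) = -8*y
L = 1
r = 1
W(X) = 1
(4*0)*W(p(6)) = (4*0)*1 = 0*1 = 0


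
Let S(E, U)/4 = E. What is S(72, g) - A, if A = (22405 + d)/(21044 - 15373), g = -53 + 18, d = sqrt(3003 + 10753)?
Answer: 1610843/5671 - 2*sqrt(3439)/5671 ≈ 284.03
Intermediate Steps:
d = 2*sqrt(3439) (d = sqrt(13756) = 2*sqrt(3439) ≈ 117.29)
g = -35
S(E, U) = 4*E
A = 22405/5671 + 2*sqrt(3439)/5671 (A = (22405 + 2*sqrt(3439))/(21044 - 15373) = (22405 + 2*sqrt(3439))/5671 = (22405 + 2*sqrt(3439))*(1/5671) = 22405/5671 + 2*sqrt(3439)/5671 ≈ 3.9715)
S(72, g) - A = 4*72 - (22405/5671 + 2*sqrt(3439)/5671) = 288 + (-22405/5671 - 2*sqrt(3439)/5671) = 1610843/5671 - 2*sqrt(3439)/5671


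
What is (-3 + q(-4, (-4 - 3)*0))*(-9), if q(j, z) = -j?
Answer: -9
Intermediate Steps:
(-3 + q(-4, (-4 - 3)*0))*(-9) = (-3 - 1*(-4))*(-9) = (-3 + 4)*(-9) = 1*(-9) = -9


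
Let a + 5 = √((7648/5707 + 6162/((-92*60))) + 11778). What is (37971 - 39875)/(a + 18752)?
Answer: -11024159852160/108541490846857 + 224*√81172927820000510/108541490846857 ≈ -0.10098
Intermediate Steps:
a = -5 + √81172927820000510/2625220 (a = -5 + √((7648/5707 + 6162/((-92*60))) + 11778) = -5 + √((7648*(1/5707) + 6162/(-5520)) + 11778) = -5 + √((7648/5707 + 6162*(-1/5520)) + 11778) = -5 + √((7648/5707 - 1027/920) + 11778) = -5 + √(1175071/5250440 + 11778) = -5 + √(61840857391/5250440) = -5 + √81172927820000510/2625220 ≈ 103.53)
(37971 - 39875)/(a + 18752) = (37971 - 39875)/((-5 + √81172927820000510/2625220) + 18752) = -1904/(18747 + √81172927820000510/2625220)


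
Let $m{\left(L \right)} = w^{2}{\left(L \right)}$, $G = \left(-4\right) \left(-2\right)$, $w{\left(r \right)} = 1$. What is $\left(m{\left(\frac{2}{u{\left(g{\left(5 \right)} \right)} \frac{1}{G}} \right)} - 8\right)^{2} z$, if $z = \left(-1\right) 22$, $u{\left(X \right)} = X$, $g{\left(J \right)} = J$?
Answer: $-1078$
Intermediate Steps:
$G = 8$
$m{\left(L \right)} = 1$ ($m{\left(L \right)} = 1^{2} = 1$)
$z = -22$
$\left(m{\left(\frac{2}{u{\left(g{\left(5 \right)} \right)} \frac{1}{G}} \right)} - 8\right)^{2} z = \left(1 - 8\right)^{2} \left(-22\right) = \left(-7\right)^{2} \left(-22\right) = 49 \left(-22\right) = -1078$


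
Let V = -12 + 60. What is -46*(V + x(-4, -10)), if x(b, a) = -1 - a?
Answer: -2622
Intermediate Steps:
V = 48
-46*(V + x(-4, -10)) = -46*(48 + (-1 - 1*(-10))) = -46*(48 + (-1 + 10)) = -46*(48 + 9) = -46*57 = -2622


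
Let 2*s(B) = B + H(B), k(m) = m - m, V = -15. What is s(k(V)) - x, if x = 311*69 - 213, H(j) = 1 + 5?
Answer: -21243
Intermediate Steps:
H(j) = 6
k(m) = 0
x = 21246 (x = 21459 - 213 = 21246)
s(B) = 3 + B/2 (s(B) = (B + 6)/2 = (6 + B)/2 = 3 + B/2)
s(k(V)) - x = (3 + (½)*0) - 1*21246 = (3 + 0) - 21246 = 3 - 21246 = -21243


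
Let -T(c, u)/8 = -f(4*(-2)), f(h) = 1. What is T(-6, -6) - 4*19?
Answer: -68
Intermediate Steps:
T(c, u) = 8 (T(c, u) = -(-8) = -8*(-1) = 8)
T(-6, -6) - 4*19 = 8 - 4*19 = 8 - 76 = -68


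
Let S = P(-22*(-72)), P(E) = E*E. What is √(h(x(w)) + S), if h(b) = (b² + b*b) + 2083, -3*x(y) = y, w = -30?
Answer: √2511339 ≈ 1584.7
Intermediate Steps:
P(E) = E²
x(y) = -y/3
h(b) = 2083 + 2*b² (h(b) = (b² + b²) + 2083 = 2*b² + 2083 = 2083 + 2*b²)
S = 2509056 (S = (-22*(-72))² = 1584² = 2509056)
√(h(x(w)) + S) = √((2083 + 2*(-⅓*(-30))²) + 2509056) = √((2083 + 2*10²) + 2509056) = √((2083 + 2*100) + 2509056) = √((2083 + 200) + 2509056) = √(2283 + 2509056) = √2511339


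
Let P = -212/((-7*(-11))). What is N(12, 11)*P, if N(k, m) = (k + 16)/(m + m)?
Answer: -424/121 ≈ -3.5041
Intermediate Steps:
N(k, m) = (16 + k)/(2*m) (N(k, m) = (16 + k)/((2*m)) = (16 + k)*(1/(2*m)) = (16 + k)/(2*m))
P = -212/77 ≈ -2.7532
N(12, 11)*P = ((½)*(16 + 12)/11)*(-212/77) = ((½)*(1/11)*28)*(-212/77) = (14/11)*(-212/77) = -424/121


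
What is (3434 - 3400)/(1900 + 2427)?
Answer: 34/4327 ≈ 0.0078576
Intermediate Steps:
(3434 - 3400)/(1900 + 2427) = 34/4327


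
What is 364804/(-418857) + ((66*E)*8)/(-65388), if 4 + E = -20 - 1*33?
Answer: -937323640/2282351793 ≈ -0.41068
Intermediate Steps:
E = -57 (E = -4 + (-20 - 1*33) = -4 + (-20 - 33) = -4 - 53 = -57)
364804/(-418857) + ((66*E)*8)/(-65388) = 364804/(-418857) + ((66*(-57))*8)/(-65388) = 364804*(-1/418857) - 3762*8*(-1/65388) = -364804/418857 - 30096*(-1/65388) = -364804/418857 + 2508/5449 = -937323640/2282351793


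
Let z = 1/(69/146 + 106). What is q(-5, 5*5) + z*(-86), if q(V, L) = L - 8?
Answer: 251709/15545 ≈ 16.192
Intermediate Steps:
z = 146/15545 (z = 1/(69*(1/146) + 106) = 1/(69/146 + 106) = 1/(15545/146) = 146/15545 ≈ 0.0093921)
q(V, L) = -8 + L
q(-5, 5*5) + z*(-86) = (-8 + 5*5) + (146/15545)*(-86) = (-8 + 25) - 12556/15545 = 17 - 12556/15545 = 251709/15545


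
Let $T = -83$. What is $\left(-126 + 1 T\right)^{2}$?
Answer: $43681$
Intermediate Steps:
$\left(-126 + 1 T\right)^{2} = \left(-126 + 1 \left(-83\right)\right)^{2} = \left(-126 - 83\right)^{2} = \left(-209\right)^{2} = 43681$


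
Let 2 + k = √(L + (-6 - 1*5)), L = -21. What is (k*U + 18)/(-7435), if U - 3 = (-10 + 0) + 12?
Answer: -8/7435 - 4*I*√2/1487 ≈ -0.001076 - 0.0038042*I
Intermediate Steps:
k = -2 + 4*I*√2 (k = -2 + √(-21 + (-6 - 1*5)) = -2 + √(-21 + (-6 - 5)) = -2 + √(-21 - 11) = -2 + √(-32) = -2 + 4*I*√2 ≈ -2.0 + 5.6569*I)
U = 5 (U = 3 + ((-10 + 0) + 12) = 3 + (-10 + 12) = 3 + 2 = 5)
(k*U + 18)/(-7435) = ((-2 + 4*I*√2)*5 + 18)/(-7435) = ((-10 + 20*I*√2) + 18)*(-1/7435) = (8 + 20*I*√2)*(-1/7435) = -8/7435 - 4*I*√2/1487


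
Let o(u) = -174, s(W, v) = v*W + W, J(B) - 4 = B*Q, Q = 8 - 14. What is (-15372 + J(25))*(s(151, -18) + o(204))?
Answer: 42534838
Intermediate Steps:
Q = -6
J(B) = 4 - 6*B (J(B) = 4 + B*(-6) = 4 - 6*B)
s(W, v) = W + W*v (s(W, v) = W*v + W = W + W*v)
(-15372 + J(25))*(s(151, -18) + o(204)) = (-15372 + (4 - 6*25))*(151*(1 - 18) - 174) = (-15372 + (4 - 150))*(151*(-17) - 174) = (-15372 - 146)*(-2567 - 174) = -15518*(-2741) = 42534838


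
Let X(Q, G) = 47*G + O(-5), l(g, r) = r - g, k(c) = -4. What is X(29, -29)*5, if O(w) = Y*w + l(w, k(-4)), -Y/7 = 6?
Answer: -5760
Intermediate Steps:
Y = -42 (Y = -7*6 = -42)
O(w) = -4 - 43*w (O(w) = -42*w + (-4 - w) = -4 - 43*w)
X(Q, G) = 211 + 47*G (X(Q, G) = 47*G + (-4 - 43*(-5)) = 47*G + (-4 + 215) = 47*G + 211 = 211 + 47*G)
X(29, -29)*5 = (211 + 47*(-29))*5 = (211 - 1363)*5 = -1152*5 = -5760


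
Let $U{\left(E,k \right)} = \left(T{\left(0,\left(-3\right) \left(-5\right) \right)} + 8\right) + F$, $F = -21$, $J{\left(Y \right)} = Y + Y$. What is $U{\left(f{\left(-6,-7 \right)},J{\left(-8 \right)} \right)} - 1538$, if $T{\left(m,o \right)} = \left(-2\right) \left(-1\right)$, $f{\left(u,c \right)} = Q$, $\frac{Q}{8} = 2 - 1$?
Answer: $-1549$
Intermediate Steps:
$Q = 8$ ($Q = 8 \left(2 - 1\right) = 8 \cdot 1 = 8$)
$f{\left(u,c \right)} = 8$
$J{\left(Y \right)} = 2 Y$
$T{\left(m,o \right)} = 2$
$U{\left(E,k \right)} = -11$ ($U{\left(E,k \right)} = \left(2 + 8\right) - 21 = 10 - 21 = -11$)
$U{\left(f{\left(-6,-7 \right)},J{\left(-8 \right)} \right)} - 1538 = -11 - 1538 = -1549$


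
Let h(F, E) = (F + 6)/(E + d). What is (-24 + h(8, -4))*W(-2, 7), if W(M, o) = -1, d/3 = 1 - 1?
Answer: 55/2 ≈ 27.500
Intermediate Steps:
d = 0 (d = 3*(1 - 1) = 3*0 = 0)
h(F, E) = (6 + F)/E (h(F, E) = (F + 6)/(E + 0) = (6 + F)/E)
(-24 + h(8, -4))*W(-2, 7) = (-24 + (6 + 8)/(-4))*(-1) = (-24 - ¼*14)*(-1) = (-24 - 7/2)*(-1) = -55/2*(-1) = 55/2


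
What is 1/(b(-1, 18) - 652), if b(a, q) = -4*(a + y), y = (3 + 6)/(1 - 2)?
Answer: -1/612 ≈ -0.0016340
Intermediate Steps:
y = -9 (y = 9/(-1) = 9*(-1) = -9)
b(a, q) = 36 - 4*a (b(a, q) = -4*(a - 9) = -4*(-9 + a) = 36 - 4*a)
1/(b(-1, 18) - 652) = 1/((36 - 4*(-1)) - 652) = 1/((36 + 4) - 652) = 1/(40 - 652) = 1/(-612) = -1/612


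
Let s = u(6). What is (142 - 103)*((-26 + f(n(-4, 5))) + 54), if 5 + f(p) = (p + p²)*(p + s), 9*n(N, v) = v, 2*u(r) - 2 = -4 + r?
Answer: 238901/243 ≈ 983.13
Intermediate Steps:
u(r) = -1 + r/2 (u(r) = 1 + (-4 + r)/2 = 1 + (-2 + r/2) = -1 + r/2)
s = 2 (s = -1 + (½)*6 = -1 + 3 = 2)
n(N, v) = v/9
f(p) = -5 + (2 + p)*(p + p²) (f(p) = -5 + (p + p²)*(p + 2) = -5 + (p + p²)*(2 + p) = -5 + (2 + p)*(p + p²))
(142 - 103)*((-26 + f(n(-4, 5))) + 54) = (142 - 103)*((-26 + (-5 + ((⅑)*5)³ + 2*((⅑)*5) + 3*((⅑)*5)²)) + 54) = 39*((-26 + (-5 + (5/9)³ + 2*(5/9) + 3*(5/9)²)) + 54) = 39*((-26 + (-5 + 125/729 + 10/9 + 3*(25/81))) + 54) = 39*((-26 + (-5 + 125/729 + 10/9 + 25/27)) + 54) = 39*((-26 - 2035/729) + 54) = 39*(-20989/729 + 54) = 39*(18377/729) = 238901/243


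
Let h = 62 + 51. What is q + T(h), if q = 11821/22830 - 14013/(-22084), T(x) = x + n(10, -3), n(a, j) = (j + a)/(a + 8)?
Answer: 86623684841/756266580 ≈ 114.54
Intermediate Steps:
h = 113
n(a, j) = (a + j)/(8 + a)
T(x) = 7/18 + x (T(x) = x + (10 - 3)/(8 + 10) = x + 7/18 = 7/18 + x)
q = 290485877/252088860 (q = 11821*(1/22830) - 14013*(-1/22084) = 11821/22830 + 14013/22084 = 290485877/252088860 ≈ 1.1523)
q + T(h) = 290485877/252088860 + (7/18 + 113) = 290485877/252088860 + 2041/18 = 86623684841/756266580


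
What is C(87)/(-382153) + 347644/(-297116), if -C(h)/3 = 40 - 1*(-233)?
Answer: -33152464882/28385942687 ≈ -1.1679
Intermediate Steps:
C(h) = -819 (C(h) = -3*(40 - 1*(-233)) = -3*(40 + 233) = -3*273 = -819)
C(87)/(-382153) + 347644/(-297116) = -819/(-382153) + 347644/(-297116) = -819*(-1/382153) + 347644*(-1/297116) = 819/382153 - 86911/74279 = -33152464882/28385942687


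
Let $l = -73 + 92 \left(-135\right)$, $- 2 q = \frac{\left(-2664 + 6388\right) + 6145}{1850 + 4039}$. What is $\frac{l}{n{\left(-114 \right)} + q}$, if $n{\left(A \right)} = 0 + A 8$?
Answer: $\frac{147142554}{10751405} \approx 13.686$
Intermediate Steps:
$q = - \frac{9869}{11778}$ ($q = - \frac{\left(\left(-2664 + 6388\right) + 6145\right) \frac{1}{1850 + 4039}}{2} = - \frac{\left(3724 + 6145\right) \frac{1}{5889}}{2} = - \frac{9869 \cdot \frac{1}{5889}}{2} = \left(- \frac{1}{2}\right) \frac{9869}{5889} = - \frac{9869}{11778} \approx -0.83792$)
$n{\left(A \right)} = 8 A$ ($n{\left(A \right)} = 0 + 8 A = 8 A$)
$l = -12493$ ($l = -73 - 12420 = -12493$)
$\frac{l}{n{\left(-114 \right)} + q} = - \frac{12493}{8 \left(-114\right) - \frac{9869}{11778}} = - \frac{12493}{-912 - \frac{9869}{11778}} = - \frac{12493}{- \frac{10751405}{11778}} = \left(-12493\right) \left(- \frac{11778}{10751405}\right) = \frac{147142554}{10751405}$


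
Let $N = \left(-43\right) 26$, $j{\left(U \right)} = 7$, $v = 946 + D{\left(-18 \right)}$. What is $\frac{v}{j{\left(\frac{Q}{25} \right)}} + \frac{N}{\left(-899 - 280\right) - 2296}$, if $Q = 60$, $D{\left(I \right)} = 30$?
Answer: $\frac{3399426}{24325} \approx 139.75$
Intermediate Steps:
$v = 976$ ($v = 946 + 30 = 976$)
$N = -1118$
$\frac{v}{j{\left(\frac{Q}{25} \right)}} + \frac{N}{\left(-899 - 280\right) - 2296} = \frac{976}{7} - \frac{1118}{\left(-899 - 280\right) - 2296} = 976 \cdot \frac{1}{7} - \frac{1118}{-1179 - 2296} = \frac{976}{7} - \frac{1118}{-3475} = \frac{976}{7} - - \frac{1118}{3475} = \frac{976}{7} + \frac{1118}{3475} = \frac{3399426}{24325}$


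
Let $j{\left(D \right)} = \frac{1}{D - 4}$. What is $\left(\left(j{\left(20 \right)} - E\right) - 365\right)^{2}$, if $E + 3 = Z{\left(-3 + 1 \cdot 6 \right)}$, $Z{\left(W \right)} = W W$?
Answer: $\frac{35224225}{256} \approx 1.3759 \cdot 10^{5}$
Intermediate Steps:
$j{\left(D \right)} = \frac{1}{-4 + D}$
$Z{\left(W \right)} = W^{2}$
$E = 6$ ($E = -3 + \left(-3 + 1 \cdot 6\right)^{2} = -3 + \left(-3 + 6\right)^{2} = -3 + 3^{2} = -3 + 9 = 6$)
$\left(\left(j{\left(20 \right)} - E\right) - 365\right)^{2} = \left(\left(\frac{1}{-4 + 20} - 6\right) - 365\right)^{2} = \left(\left(\frac{1}{16} - 6\right) - 365\right)^{2} = \left(- \frac{95}{16} - 365\right)^{2} = \left(- \frac{5935}{16}\right)^{2} = \frac{35224225}{256}$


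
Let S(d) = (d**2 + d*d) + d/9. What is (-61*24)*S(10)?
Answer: -883280/3 ≈ -2.9443e+5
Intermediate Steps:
S(d) = 2*d**2 + d/9 (S(d) = (d**2 + d**2) + d*(1/9) = 2*d**2 + d/9)
(-61*24)*S(10) = (-61*24)*((1/9)*10*(1 + 18*10)) = -488*10*(1 + 180)/3 = -488*10*181/3 = -1464*1810/9 = -883280/3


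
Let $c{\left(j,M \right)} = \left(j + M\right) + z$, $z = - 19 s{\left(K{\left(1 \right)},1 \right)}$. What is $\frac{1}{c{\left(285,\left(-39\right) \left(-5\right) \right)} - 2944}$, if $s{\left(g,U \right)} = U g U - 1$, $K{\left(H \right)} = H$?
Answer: $- \frac{1}{2464} \approx -0.00040584$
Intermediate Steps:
$s{\left(g,U \right)} = -1 + g U^{2}$ ($s{\left(g,U \right)} = g U^{2} - 1 = -1 + g U^{2}$)
$z = 0$ ($z = - 19 \left(-1 + 1 \cdot 1^{2}\right) = - 19 \left(-1 + 1 \cdot 1\right) = - 19 \left(-1 + 1\right) = \left(-19\right) 0 = 0$)
$c{\left(j,M \right)} = M + j$ ($c{\left(j,M \right)} = \left(j + M\right) + 0 = \left(M + j\right) + 0 = M + j$)
$\frac{1}{c{\left(285,\left(-39\right) \left(-5\right) \right)} - 2944} = \frac{1}{\left(\left(-39\right) \left(-5\right) + 285\right) - 2944} = \frac{1}{\left(195 + 285\right) - 2944} = \frac{1}{480 - 2944} = \frac{1}{-2464} = - \frac{1}{2464}$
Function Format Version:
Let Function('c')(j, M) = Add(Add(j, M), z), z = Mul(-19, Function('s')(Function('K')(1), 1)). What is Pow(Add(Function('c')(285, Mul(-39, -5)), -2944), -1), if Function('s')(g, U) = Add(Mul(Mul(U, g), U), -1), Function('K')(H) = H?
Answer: Rational(-1, 2464) ≈ -0.00040584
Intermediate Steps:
Function('s')(g, U) = Add(-1, Mul(g, Pow(U, 2))) (Function('s')(g, U) = Add(Mul(g, Pow(U, 2)), -1) = Add(-1, Mul(g, Pow(U, 2))))
z = 0 (z = Mul(-19, Add(-1, Mul(1, Pow(1, 2)))) = Mul(-19, Add(-1, Mul(1, 1))) = Mul(-19, Add(-1, 1)) = Mul(-19, 0) = 0)
Function('c')(j, M) = Add(M, j) (Function('c')(j, M) = Add(Add(j, M), 0) = Add(Add(M, j), 0) = Add(M, j))
Pow(Add(Function('c')(285, Mul(-39, -5)), -2944), -1) = Pow(Add(Add(Mul(-39, -5), 285), -2944), -1) = Pow(Add(Add(195, 285), -2944), -1) = Pow(Add(480, -2944), -1) = Pow(-2464, -1) = Rational(-1, 2464)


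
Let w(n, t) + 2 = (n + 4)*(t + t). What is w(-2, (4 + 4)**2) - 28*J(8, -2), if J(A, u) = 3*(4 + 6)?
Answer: -586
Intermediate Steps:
J(A, u) = 30 (J(A, u) = 3*10 = 30)
w(n, t) = -2 + 2*t*(4 + n) (w(n, t) = -2 + (n + 4)*(t + t) = -2 + (4 + n)*(2*t) = -2 + 2*t*(4 + n))
w(-2, (4 + 4)**2) - 28*J(8, -2) = (-2 + 8*(4 + 4)**2 + 2*(-2)*(4 + 4)**2) - 28*30 = (-2 + 8*8**2 + 2*(-2)*8**2) - 840 = (-2 + 8*64 + 2*(-2)*64) - 840 = (-2 + 512 - 256) - 840 = 254 - 840 = -586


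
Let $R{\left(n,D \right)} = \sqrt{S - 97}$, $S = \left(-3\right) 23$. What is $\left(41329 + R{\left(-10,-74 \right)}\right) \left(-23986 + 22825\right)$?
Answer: $-47982969 - 1161 i \sqrt{166} \approx -4.7983 \cdot 10^{7} - 14958.0 i$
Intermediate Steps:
$S = -69$
$R{\left(n,D \right)} = i \sqrt{166}$ ($R{\left(n,D \right)} = \sqrt{-69 - 97} = \sqrt{-166} = i \sqrt{166}$)
$\left(41329 + R{\left(-10,-74 \right)}\right) \left(-23986 + 22825\right) = \left(41329 + i \sqrt{166}\right) \left(-23986 + 22825\right) = \left(41329 + i \sqrt{166}\right) \left(-1161\right) = -47982969 - 1161 i \sqrt{166}$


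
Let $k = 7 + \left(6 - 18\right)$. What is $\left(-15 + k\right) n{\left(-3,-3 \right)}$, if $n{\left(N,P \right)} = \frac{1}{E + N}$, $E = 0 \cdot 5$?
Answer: $\frac{20}{3} \approx 6.6667$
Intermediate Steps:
$E = 0$
$k = -5$ ($k = 7 + \left(6 - 18\right) = 7 - 12 = -5$)
$n{\left(N,P \right)} = \frac{1}{N}$ ($n{\left(N,P \right)} = \frac{1}{0 + N} = \frac{1}{N}$)
$\left(-15 + k\right) n{\left(-3,-3 \right)} = \frac{-15 - 5}{-3} = \left(-20\right) \left(- \frac{1}{3}\right) = \frac{20}{3}$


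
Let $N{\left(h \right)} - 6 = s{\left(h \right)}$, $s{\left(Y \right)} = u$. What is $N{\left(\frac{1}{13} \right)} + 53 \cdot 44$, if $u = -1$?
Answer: $2337$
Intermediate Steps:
$s{\left(Y \right)} = -1$
$N{\left(h \right)} = 5$ ($N{\left(h \right)} = 6 - 1 = 5$)
$N{\left(\frac{1}{13} \right)} + 53 \cdot 44 = 5 + 53 \cdot 44 = 5 + 2332 = 2337$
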